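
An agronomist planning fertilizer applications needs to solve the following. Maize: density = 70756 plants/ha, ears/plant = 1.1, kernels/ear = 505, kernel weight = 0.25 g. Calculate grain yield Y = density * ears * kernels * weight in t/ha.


Y = density * ears * kernels * kw
  = 70756 * 1.1 * 505 * 0.25 g/ha
  = 9826239.50 g/ha
  = 9826.24 kg/ha = 9.83 t/ha


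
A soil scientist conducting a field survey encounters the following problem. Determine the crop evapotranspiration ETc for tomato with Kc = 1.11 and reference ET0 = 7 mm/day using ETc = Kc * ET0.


ETc = Kc * ET0
    = 1.11 * 7
    = 7.77 mm/day


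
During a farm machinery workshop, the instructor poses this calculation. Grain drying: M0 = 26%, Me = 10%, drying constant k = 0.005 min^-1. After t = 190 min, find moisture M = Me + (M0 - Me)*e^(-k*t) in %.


M = Me + (M0 - Me) * e^(-k*t)
  = 10 + (26 - 10) * e^(-0.005*190)
  = 10 + 16 * e^(-0.950)
  = 10 + 16 * 0.38674
  = 10 + 6.1879
  = 16.19%


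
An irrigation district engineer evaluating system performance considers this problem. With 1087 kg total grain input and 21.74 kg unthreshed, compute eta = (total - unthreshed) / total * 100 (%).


eta = (total - unthreshed) / total * 100
    = (1087 - 21.74) / 1087 * 100
    = 1065.26 / 1087 * 100
    = 98%


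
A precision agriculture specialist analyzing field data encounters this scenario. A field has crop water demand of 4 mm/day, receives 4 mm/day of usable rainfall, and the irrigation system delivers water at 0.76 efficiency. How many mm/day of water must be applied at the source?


IWR = (ETc - Pe) / Ea
    = (4 - 4) / 0.76
    = 0 / 0.76
    = 0 mm/day


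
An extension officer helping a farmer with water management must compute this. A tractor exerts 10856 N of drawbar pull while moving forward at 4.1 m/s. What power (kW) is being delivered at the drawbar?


P = F * v / 1000
  = 10856 * 4.1 / 1000
  = 44509.60 / 1000
  = 44.51 kW


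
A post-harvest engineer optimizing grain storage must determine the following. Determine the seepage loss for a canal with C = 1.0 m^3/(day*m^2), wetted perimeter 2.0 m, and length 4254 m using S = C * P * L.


S = C * P * L
  = 1.0 * 2.0 * 4254
  = 8508 m^3/day


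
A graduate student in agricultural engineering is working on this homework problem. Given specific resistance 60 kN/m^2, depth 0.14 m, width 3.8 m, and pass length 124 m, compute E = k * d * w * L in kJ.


E = k * d * w * L
  = 60 * 0.14 * 3.8 * 124
  = 3958.08 kJ


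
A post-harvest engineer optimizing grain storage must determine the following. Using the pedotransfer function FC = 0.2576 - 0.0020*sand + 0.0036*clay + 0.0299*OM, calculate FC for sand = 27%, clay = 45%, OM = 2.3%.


FC = 0.2576 - 0.0020*27 + 0.0036*45 + 0.0299*2.3
   = 0.2576 - 0.0540 + 0.1620 + 0.0688
   = 0.4344


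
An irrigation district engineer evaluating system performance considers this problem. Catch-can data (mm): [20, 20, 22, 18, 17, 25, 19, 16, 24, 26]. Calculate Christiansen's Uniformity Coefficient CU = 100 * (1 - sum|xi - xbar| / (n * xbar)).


xbar = 207 / 10 = 20.700
sum|xi - xbar| = 28.400
CU = 100 * (1 - 28.400 / (10 * 20.700))
   = 100 * (1 - 0.1372)
   = 86.28%


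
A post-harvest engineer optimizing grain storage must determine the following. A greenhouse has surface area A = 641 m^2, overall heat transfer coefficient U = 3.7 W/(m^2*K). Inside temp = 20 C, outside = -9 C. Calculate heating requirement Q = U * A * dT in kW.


dT = 20 - (-9) = 29 K
Q = U * A * dT
  = 3.7 * 641 * 29
  = 68779.30 W = 68.78 kW


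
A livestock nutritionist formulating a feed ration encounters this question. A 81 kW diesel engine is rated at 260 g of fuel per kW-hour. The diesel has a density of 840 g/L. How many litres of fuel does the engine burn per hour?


FC = P * BSFC / rho_fuel
   = 81 * 260 / 840
   = 21060 / 840
   = 25.07 L/h


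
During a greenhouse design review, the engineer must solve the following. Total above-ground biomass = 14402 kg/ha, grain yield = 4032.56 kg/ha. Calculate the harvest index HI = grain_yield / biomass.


HI = grain_yield / biomass
   = 4032.56 / 14402
   = 0.28


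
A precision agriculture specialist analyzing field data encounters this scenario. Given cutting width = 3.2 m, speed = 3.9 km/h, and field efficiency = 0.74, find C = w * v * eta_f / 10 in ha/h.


C = w * v * eta_f / 10
  = 3.2 * 3.9 * 0.74 / 10
  = 9.24 / 10
  = 0.92 ha/h


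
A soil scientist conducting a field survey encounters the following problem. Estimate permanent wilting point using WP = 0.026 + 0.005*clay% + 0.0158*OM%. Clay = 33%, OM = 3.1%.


WP = 0.026 + 0.005*33 + 0.0158*3.1
   = 0.026 + 0.1650 + 0.0490
   = 0.2400


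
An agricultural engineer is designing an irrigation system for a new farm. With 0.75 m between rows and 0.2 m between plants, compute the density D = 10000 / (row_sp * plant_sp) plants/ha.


D = 10000 / (row_sp * plant_sp)
  = 10000 / (0.75 * 0.2)
  = 10000 / 0.1500
  = 66666.67 plants/ha


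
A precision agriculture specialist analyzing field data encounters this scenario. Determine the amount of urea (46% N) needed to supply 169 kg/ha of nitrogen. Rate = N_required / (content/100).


Rate = N_required / (N_content / 100)
     = 169 / (46 / 100)
     = 169 / 0.46
     = 367.39 kg/ha


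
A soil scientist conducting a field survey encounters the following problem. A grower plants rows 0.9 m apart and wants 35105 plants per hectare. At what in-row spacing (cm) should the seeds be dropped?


spacing = 10000 / (row_sp * density)
        = 10000 / (0.9 * 35105)
        = 10000 / 31594.50
        = 0.31651 m = 31.65 cm


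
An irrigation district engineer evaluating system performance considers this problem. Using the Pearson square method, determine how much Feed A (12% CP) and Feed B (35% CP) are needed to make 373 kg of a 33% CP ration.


parts_A = CP_b - target = 35 - 33 = 2
parts_B = target - CP_a = 33 - 12 = 21
total_parts = 2 + 21 = 23
Feed A = 373 * 2 / 23 = 32.43 kg
Feed B = 373 * 21 / 23 = 340.57 kg

32.43 kg


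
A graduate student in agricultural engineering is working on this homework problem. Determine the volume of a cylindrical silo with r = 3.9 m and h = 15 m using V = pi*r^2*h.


V = pi * r^2 * h
  = pi * 3.9^2 * 15
  = pi * 15.21 * 15
  = 716.75 m^3


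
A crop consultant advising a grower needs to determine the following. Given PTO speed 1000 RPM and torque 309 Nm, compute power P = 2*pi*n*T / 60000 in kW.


P = 2*pi*n*T / 60000
  = 2*pi * 1000 * 309 / 60000
  = 1941504.26 / 60000
  = 32.36 kW


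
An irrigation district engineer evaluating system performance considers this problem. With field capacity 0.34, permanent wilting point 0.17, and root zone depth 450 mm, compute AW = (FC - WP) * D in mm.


AW = (FC - WP) * D
   = (0.34 - 0.17) * 450
   = 0.17 * 450
   = 76.50 mm


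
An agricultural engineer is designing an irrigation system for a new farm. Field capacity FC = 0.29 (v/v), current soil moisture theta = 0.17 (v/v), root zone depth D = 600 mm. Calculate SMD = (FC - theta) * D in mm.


SMD = (FC - theta) * D
    = (0.29 - 0.17) * 600
    = 0.120 * 600
    = 72 mm


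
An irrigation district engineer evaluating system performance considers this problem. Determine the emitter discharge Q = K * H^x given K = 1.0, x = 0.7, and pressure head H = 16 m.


Q = K * H^x
  = 1.0 * 16^0.7
  = 1.0 * 6.9644
  = 6.96 L/h


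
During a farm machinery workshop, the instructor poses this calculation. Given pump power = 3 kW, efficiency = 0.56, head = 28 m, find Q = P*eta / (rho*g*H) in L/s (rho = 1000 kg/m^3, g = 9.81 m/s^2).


Q = (P * 1000 * eta) / (rho * g * H)
  = (3 * 1000 * 0.56) / (1000 * 9.81 * 28)
  = 1680 / 274680
  = 0.00612 m^3/s = 6.12 L/s


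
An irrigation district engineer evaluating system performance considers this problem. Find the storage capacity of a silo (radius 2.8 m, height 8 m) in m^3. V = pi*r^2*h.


V = pi * r^2 * h
  = pi * 2.8^2 * 8
  = pi * 7.84 * 8
  = 197.04 m^3


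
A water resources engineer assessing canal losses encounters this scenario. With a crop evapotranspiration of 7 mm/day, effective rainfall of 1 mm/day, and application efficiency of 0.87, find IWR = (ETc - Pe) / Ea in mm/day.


IWR = (ETc - Pe) / Ea
    = (7 - 1) / 0.87
    = 6 / 0.87
    = 6.90 mm/day


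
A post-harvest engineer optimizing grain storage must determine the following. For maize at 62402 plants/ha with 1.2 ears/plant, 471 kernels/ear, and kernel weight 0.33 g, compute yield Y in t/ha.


Y = density * ears * kernels * kw
  = 62402 * 1.2 * 471 * 0.33 g/ha
  = 11638971.43 g/ha
  = 11638.97 kg/ha = 11.64 t/ha


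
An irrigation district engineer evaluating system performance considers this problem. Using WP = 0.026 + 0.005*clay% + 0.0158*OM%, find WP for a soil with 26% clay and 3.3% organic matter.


WP = 0.026 + 0.005*26 + 0.0158*3.3
   = 0.026 + 0.1300 + 0.0521
   = 0.2081


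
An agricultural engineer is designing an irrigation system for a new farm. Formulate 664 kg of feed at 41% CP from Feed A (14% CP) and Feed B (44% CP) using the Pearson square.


parts_A = CP_b - target = 44 - 41 = 3
parts_B = target - CP_a = 41 - 14 = 27
total_parts = 3 + 27 = 30
Feed A = 664 * 3 / 30 = 66.40 kg
Feed B = 664 * 27 / 30 = 597.60 kg

66.40 kg


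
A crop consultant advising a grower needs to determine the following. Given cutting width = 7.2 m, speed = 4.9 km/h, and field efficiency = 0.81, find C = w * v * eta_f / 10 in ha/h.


C = w * v * eta_f / 10
  = 7.2 * 4.9 * 0.81 / 10
  = 28.58 / 10
  = 2.86 ha/h


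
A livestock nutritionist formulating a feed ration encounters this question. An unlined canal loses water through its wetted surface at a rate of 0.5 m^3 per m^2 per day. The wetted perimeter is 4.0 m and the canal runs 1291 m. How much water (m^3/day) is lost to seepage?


S = C * P * L
  = 0.5 * 4.0 * 1291
  = 2582 m^3/day


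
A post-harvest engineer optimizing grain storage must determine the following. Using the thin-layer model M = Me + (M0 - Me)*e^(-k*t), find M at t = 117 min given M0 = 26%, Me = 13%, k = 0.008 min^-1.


M = Me + (M0 - Me) * e^(-k*t)
  = 13 + (26 - 13) * e^(-0.008*117)
  = 13 + 13 * e^(-0.936)
  = 13 + 13 * 0.39219
  = 13 + 5.0985
  = 18.10%


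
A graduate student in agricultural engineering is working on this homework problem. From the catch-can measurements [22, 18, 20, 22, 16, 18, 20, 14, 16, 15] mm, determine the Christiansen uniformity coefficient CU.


xbar = 181 / 10 = 18.100
sum|xi - xbar| = 23.200
CU = 100 * (1 - 23.200 / (10 * 18.100))
   = 100 * (1 - 0.1282)
   = 87.18%


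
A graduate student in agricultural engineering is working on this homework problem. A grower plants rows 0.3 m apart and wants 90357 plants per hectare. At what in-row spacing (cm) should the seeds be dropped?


spacing = 10000 / (row_sp * density)
        = 10000 / (0.3 * 90357)
        = 10000 / 27107.10
        = 0.36891 m = 36.89 cm


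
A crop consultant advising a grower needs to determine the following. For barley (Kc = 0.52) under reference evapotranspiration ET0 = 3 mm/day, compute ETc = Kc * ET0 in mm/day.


ETc = Kc * ET0
    = 0.52 * 3
    = 1.56 mm/day


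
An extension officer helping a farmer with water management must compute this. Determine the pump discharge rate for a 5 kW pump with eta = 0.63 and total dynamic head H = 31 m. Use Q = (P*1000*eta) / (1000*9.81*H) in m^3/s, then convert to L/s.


Q = (P * 1000 * eta) / (rho * g * H)
  = (5 * 1000 * 0.63) / (1000 * 9.81 * 31)
  = 3150 / 304110
  = 0.01036 m^3/s = 10.36 L/s


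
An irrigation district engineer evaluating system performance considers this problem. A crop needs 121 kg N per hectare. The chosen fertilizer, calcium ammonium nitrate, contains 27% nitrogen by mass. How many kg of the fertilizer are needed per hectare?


Rate = N_required / (N_content / 100)
     = 121 / (27 / 100)
     = 121 / 0.27
     = 448.15 kg/ha


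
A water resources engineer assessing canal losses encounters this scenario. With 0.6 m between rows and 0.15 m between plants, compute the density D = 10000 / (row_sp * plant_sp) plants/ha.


D = 10000 / (row_sp * plant_sp)
  = 10000 / (0.6 * 0.15)
  = 10000 / 0.0900
  = 111111.11 plants/ha


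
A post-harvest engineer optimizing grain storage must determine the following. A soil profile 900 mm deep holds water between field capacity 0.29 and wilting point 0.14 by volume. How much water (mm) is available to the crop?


AW = (FC - WP) * D
   = (0.29 - 0.14) * 900
   = 0.15 * 900
   = 135 mm


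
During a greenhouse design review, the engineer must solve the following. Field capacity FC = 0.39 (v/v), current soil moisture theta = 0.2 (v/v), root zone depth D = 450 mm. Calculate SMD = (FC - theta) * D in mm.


SMD = (FC - theta) * D
    = (0.39 - 0.2) * 450
    = 0.190 * 450
    = 85.50 mm


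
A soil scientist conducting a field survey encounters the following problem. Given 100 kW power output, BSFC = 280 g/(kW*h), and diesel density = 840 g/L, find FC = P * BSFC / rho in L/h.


FC = P * BSFC / rho_fuel
   = 100 * 280 / 840
   = 28000 / 840
   = 33.33 L/h


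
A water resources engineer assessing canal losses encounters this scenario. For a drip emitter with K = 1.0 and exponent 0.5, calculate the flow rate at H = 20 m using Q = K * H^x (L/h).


Q = K * H^x
  = 1.0 * 20^0.5
  = 1.0 * 4.4721
  = 4.47 L/h


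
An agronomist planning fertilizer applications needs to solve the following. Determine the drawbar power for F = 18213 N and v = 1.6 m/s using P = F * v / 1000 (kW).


P = F * v / 1000
  = 18213 * 1.6 / 1000
  = 29140.80 / 1000
  = 29.14 kW


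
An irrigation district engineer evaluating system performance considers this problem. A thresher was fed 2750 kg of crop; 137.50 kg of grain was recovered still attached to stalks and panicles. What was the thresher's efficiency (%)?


eta = (total - unthreshed) / total * 100
    = (2750 - 137.50) / 2750 * 100
    = 2612.50 / 2750 * 100
    = 95%


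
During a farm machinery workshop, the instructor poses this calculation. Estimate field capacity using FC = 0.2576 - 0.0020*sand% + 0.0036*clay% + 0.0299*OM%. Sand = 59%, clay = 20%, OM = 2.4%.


FC = 0.2576 - 0.0020*59 + 0.0036*20 + 0.0299*2.4
   = 0.2576 - 0.1180 + 0.0720 + 0.0718
   = 0.2834


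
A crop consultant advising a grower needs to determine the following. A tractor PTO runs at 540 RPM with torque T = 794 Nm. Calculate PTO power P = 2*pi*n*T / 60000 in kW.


P = 2*pi*n*T / 60000
  = 2*pi * 540 * 794 / 60000
  = 2693978.53 / 60000
  = 44.90 kW


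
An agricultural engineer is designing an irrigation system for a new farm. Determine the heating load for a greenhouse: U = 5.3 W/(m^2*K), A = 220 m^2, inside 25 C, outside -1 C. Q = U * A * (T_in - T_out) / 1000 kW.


dT = 25 - (-1) = 26 K
Q = U * A * dT
  = 5.3 * 220 * 26
  = 30316 W = 30.32 kW


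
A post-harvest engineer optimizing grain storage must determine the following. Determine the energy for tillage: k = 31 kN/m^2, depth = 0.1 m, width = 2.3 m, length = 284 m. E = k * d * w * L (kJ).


E = k * d * w * L
  = 31 * 0.1 * 2.3 * 284
  = 2024.92 kJ


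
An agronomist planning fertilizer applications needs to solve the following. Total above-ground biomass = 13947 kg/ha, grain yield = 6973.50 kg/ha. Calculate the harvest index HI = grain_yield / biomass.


HI = grain_yield / biomass
   = 6973.50 / 13947
   = 0.50


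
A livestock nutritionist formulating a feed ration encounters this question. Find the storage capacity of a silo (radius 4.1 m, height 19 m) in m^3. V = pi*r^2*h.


V = pi * r^2 * h
  = pi * 4.1^2 * 19
  = pi * 16.81 * 19
  = 1003.39 m^3


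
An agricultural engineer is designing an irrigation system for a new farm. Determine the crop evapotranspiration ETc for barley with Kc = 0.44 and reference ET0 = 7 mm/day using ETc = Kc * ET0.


ETc = Kc * ET0
    = 0.44 * 7
    = 3.08 mm/day


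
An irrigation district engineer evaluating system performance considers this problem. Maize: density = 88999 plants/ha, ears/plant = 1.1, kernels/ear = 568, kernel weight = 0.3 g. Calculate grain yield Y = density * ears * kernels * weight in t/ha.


Y = density * ears * kernels * kw
  = 88999 * 1.1 * 568 * 0.3 g/ha
  = 16681972.56 g/ha
  = 16681.97 kg/ha = 16.68 t/ha


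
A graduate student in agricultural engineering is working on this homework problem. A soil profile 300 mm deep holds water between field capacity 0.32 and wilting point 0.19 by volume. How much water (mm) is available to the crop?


AW = (FC - WP) * D
   = (0.32 - 0.19) * 300
   = 0.13 * 300
   = 39 mm


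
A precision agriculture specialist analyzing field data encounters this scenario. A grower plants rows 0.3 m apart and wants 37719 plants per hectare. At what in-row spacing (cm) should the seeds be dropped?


spacing = 10000 / (row_sp * density)
        = 10000 / (0.3 * 37719)
        = 10000 / 11315.70
        = 0.88373 m = 88.37 cm


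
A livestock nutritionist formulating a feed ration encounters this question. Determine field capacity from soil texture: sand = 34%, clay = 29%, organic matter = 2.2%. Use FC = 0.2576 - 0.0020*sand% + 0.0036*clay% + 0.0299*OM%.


FC = 0.2576 - 0.0020*34 + 0.0036*29 + 0.0299*2.2
   = 0.2576 - 0.0680 + 0.1044 + 0.0658
   = 0.3598


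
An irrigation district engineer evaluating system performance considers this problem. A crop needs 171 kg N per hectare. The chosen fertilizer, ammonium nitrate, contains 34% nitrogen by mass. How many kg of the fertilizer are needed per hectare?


Rate = N_required / (N_content / 100)
     = 171 / (34 / 100)
     = 171 / 0.34
     = 502.94 kg/ha


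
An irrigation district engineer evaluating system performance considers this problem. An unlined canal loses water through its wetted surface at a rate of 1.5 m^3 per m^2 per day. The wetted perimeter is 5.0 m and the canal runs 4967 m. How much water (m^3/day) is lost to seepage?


S = C * P * L
  = 1.5 * 5.0 * 4967
  = 37252.50 m^3/day


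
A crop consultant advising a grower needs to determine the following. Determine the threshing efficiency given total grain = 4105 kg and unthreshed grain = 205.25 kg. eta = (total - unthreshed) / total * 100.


eta = (total - unthreshed) / total * 100
    = (4105 - 205.25) / 4105 * 100
    = 3899.75 / 4105 * 100
    = 95%


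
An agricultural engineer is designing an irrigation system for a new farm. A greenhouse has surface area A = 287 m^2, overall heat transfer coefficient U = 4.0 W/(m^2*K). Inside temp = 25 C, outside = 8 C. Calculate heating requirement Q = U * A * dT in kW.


dT = 25 - (8) = 17 K
Q = U * A * dT
  = 4.0 * 287 * 17
  = 19516 W = 19.52 kW


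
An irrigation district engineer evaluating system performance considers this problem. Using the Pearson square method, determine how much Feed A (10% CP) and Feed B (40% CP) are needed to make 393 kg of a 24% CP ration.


parts_A = CP_b - target = 40 - 24 = 16
parts_B = target - CP_a = 24 - 10 = 14
total_parts = 16 + 14 = 30
Feed A = 393 * 16 / 30 = 209.60 kg
Feed B = 393 * 14 / 30 = 183.40 kg

209.60 kg


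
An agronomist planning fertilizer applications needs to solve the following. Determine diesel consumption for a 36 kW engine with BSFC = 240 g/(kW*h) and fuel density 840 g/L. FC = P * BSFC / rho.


FC = P * BSFC / rho_fuel
   = 36 * 240 / 840
   = 8640 / 840
   = 10.29 L/h


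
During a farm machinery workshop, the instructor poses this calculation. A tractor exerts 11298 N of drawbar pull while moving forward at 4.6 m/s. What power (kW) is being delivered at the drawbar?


P = F * v / 1000
  = 11298 * 4.6 / 1000
  = 51970.80 / 1000
  = 51.97 kW


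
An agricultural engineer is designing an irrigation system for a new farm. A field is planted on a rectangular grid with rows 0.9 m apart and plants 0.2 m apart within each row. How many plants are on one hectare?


D = 10000 / (row_sp * plant_sp)
  = 10000 / (0.9 * 0.2)
  = 10000 / 0.1800
  = 55555.56 plants/ha


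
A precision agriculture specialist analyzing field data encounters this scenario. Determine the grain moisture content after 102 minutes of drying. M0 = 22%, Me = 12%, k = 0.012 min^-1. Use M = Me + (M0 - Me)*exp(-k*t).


M = Me + (M0 - Me) * e^(-k*t)
  = 12 + (22 - 12) * e^(-0.012*102)
  = 12 + 10 * e^(-1.224)
  = 12 + 10 * 0.29405
  = 12 + 2.9405
  = 14.94%


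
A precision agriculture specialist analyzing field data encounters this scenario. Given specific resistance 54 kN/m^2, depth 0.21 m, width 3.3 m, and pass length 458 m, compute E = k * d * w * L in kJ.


E = k * d * w * L
  = 54 * 0.21 * 3.3 * 458
  = 17139.28 kJ


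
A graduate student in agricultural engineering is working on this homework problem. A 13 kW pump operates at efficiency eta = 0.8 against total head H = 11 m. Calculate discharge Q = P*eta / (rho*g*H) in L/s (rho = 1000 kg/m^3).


Q = (P * 1000 * eta) / (rho * g * H)
  = (13 * 1000 * 0.8) / (1000 * 9.81 * 11)
  = 10400 / 107910
  = 0.09638 m^3/s = 96.38 L/s


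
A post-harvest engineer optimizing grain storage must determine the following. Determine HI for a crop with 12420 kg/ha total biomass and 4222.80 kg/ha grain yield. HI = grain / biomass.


HI = grain_yield / biomass
   = 4222.80 / 12420
   = 0.34


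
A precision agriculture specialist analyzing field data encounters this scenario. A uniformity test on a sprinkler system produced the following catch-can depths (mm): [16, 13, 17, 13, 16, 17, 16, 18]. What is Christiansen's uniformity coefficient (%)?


xbar = 126 / 8 = 15.750
sum|xi - xbar| = 11
CU = 100 * (1 - 11 / (8 * 15.750))
   = 100 * (1 - 0.0873)
   = 91.27%


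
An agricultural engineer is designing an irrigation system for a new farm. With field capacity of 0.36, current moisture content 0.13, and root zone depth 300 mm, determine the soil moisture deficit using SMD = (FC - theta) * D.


SMD = (FC - theta) * D
    = (0.36 - 0.13) * 300
    = 0.230 * 300
    = 69 mm


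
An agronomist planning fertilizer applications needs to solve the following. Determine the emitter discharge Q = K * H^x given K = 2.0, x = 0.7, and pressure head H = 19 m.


Q = K * H^x
  = 2.0 * 19^0.7
  = 2.0 * 7.8547
  = 15.71 L/h


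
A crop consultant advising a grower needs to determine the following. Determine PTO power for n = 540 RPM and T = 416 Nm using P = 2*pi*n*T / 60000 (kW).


P = 2*pi*n*T / 60000
  = 2*pi * 540 * 416 / 60000
  = 1411454.75 / 60000
  = 23.52 kW


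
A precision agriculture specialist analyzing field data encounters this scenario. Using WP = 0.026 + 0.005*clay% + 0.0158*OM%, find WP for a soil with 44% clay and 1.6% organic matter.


WP = 0.026 + 0.005*44 + 0.0158*1.6
   = 0.026 + 0.2200 + 0.0253
   = 0.2713


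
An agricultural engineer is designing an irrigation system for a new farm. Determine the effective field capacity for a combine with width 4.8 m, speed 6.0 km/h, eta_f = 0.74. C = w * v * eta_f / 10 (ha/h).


C = w * v * eta_f / 10
  = 4.8 * 6.0 * 0.74 / 10
  = 21.31 / 10
  = 2.13 ha/h


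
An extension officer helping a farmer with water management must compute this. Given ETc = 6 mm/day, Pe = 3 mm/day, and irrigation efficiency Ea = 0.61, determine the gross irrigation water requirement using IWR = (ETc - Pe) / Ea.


IWR = (ETc - Pe) / Ea
    = (6 - 3) / 0.61
    = 3 / 0.61
    = 4.92 mm/day


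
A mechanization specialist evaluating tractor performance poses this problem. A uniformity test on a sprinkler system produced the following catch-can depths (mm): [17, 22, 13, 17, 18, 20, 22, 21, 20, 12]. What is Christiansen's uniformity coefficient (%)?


xbar = 182 / 10 = 18.200
sum|xi - xbar| = 28
CU = 100 * (1 - 28 / (10 * 18.200))
   = 100 * (1 - 0.1538)
   = 84.62%


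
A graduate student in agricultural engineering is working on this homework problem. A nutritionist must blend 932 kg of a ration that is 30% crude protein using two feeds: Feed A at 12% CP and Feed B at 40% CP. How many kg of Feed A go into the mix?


parts_A = CP_b - target = 40 - 30 = 10
parts_B = target - CP_a = 30 - 12 = 18
total_parts = 10 + 18 = 28
Feed A = 932 * 10 / 28 = 332.86 kg
Feed B = 932 * 18 / 28 = 599.14 kg

332.86 kg


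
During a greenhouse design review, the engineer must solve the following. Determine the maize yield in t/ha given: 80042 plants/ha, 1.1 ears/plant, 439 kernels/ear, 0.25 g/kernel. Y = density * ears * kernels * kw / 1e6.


Y = density * ears * kernels * kw
  = 80042 * 1.1 * 439 * 0.25 g/ha
  = 9663070.45 g/ha
  = 9663.07 kg/ha = 9.66 t/ha


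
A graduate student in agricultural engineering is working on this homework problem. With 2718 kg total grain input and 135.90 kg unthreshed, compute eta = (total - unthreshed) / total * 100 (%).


eta = (total - unthreshed) / total * 100
    = (2718 - 135.90) / 2718 * 100
    = 2582.10 / 2718 * 100
    = 95%


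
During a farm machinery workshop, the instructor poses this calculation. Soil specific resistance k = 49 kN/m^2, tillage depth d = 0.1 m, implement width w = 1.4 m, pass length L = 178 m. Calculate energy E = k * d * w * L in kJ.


E = k * d * w * L
  = 49 * 0.1 * 1.4 * 178
  = 1221.08 kJ


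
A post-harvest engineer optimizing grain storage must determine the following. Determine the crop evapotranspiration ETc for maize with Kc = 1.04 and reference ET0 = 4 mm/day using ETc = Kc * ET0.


ETc = Kc * ET0
    = 1.04 * 4
    = 4.16 mm/day


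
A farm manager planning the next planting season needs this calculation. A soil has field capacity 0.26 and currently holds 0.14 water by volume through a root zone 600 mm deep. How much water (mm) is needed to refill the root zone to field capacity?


SMD = (FC - theta) * D
    = (0.26 - 0.14) * 600
    = 0.120 * 600
    = 72 mm


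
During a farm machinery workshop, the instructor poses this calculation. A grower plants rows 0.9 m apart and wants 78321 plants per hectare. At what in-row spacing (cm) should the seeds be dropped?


spacing = 10000 / (row_sp * density)
        = 10000 / (0.9 * 78321)
        = 10000 / 70488.90
        = 0.14187 m = 14.19 cm


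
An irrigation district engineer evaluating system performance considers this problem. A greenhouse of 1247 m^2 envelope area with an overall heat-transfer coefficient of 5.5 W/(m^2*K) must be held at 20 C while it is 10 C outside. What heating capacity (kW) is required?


dT = 20 - (10) = 10 K
Q = U * A * dT
  = 5.5 * 1247 * 10
  = 68585 W = 68.59 kW


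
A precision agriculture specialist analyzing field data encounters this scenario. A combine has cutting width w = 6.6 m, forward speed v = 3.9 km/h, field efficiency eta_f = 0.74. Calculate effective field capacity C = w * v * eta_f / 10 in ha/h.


C = w * v * eta_f / 10
  = 6.6 * 3.9 * 0.74 / 10
  = 19.05 / 10
  = 1.90 ha/h


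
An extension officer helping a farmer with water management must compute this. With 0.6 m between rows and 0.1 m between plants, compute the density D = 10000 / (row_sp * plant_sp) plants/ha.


D = 10000 / (row_sp * plant_sp)
  = 10000 / (0.6 * 0.1)
  = 10000 / 0.0600
  = 166666.67 plants/ha


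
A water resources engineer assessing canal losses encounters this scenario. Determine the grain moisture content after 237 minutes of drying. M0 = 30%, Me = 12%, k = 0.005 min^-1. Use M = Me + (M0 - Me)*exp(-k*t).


M = Me + (M0 - Me) * e^(-k*t)
  = 12 + (30 - 12) * e^(-0.005*237)
  = 12 + 18 * e^(-1.185)
  = 12 + 18 * 0.30575
  = 12 + 5.5034
  = 17.50%


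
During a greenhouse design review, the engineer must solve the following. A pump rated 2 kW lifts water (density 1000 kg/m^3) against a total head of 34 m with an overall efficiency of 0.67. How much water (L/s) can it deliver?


Q = (P * 1000 * eta) / (rho * g * H)
  = (2 * 1000 * 0.67) / (1000 * 9.81 * 34)
  = 1340 / 333540
  = 0.00402 m^3/s = 4.02 L/s


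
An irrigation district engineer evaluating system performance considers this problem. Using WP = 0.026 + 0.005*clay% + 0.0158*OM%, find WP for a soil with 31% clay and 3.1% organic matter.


WP = 0.026 + 0.005*31 + 0.0158*3.1
   = 0.026 + 0.1550 + 0.0490
   = 0.2300


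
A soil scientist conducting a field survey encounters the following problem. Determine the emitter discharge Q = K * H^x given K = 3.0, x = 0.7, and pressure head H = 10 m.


Q = K * H^x
  = 3.0 * 10^0.7
  = 3.0 * 5.0119
  = 15.04 L/h


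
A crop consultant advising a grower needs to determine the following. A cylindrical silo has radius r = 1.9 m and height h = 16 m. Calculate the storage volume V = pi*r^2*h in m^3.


V = pi * r^2 * h
  = pi * 1.9^2 * 16
  = pi * 3.61 * 16
  = 181.46 m^3


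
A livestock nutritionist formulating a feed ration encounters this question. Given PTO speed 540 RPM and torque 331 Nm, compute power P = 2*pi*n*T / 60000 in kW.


P = 2*pi*n*T / 60000
  = 2*pi * 540 * 331 / 60000
  = 1123056.54 / 60000
  = 18.72 kW


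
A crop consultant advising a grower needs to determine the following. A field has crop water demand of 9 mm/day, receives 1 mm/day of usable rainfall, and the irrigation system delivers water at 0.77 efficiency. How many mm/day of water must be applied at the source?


IWR = (ETc - Pe) / Ea
    = (9 - 1) / 0.77
    = 8 / 0.77
    = 10.39 mm/day


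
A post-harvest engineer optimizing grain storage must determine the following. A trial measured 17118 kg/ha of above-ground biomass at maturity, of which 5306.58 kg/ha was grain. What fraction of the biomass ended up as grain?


HI = grain_yield / biomass
   = 5306.58 / 17118
   = 0.31


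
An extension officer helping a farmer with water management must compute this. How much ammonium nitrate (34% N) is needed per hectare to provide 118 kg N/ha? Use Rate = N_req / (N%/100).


Rate = N_required / (N_content / 100)
     = 118 / (34 / 100)
     = 118 / 0.34
     = 347.06 kg/ha


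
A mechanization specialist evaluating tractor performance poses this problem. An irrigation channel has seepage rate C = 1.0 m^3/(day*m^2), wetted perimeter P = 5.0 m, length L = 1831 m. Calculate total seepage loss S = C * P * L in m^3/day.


S = C * P * L
  = 1.0 * 5.0 * 1831
  = 9155 m^3/day


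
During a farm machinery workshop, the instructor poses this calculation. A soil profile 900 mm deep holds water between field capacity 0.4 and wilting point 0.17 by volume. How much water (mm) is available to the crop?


AW = (FC - WP) * D
   = (0.4 - 0.17) * 900
   = 0.23 * 900
   = 207 mm


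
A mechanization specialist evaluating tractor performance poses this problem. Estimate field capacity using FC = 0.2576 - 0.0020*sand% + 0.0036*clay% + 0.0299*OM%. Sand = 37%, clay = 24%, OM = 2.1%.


FC = 0.2576 - 0.0020*37 + 0.0036*24 + 0.0299*2.1
   = 0.2576 - 0.0740 + 0.0864 + 0.0628
   = 0.3328


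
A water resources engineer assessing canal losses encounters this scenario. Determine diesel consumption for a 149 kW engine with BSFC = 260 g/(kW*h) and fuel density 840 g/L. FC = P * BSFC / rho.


FC = P * BSFC / rho_fuel
   = 149 * 260 / 840
   = 38740 / 840
   = 46.12 L/h


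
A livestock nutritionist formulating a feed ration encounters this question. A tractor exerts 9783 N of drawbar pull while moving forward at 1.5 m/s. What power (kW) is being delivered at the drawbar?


P = F * v / 1000
  = 9783 * 1.5 / 1000
  = 14674.50 / 1000
  = 14.67 kW


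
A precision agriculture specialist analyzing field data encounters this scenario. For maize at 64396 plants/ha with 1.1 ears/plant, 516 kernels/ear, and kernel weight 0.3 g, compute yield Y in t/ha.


Y = density * ears * kernels * kw
  = 64396 * 1.1 * 516 * 0.3 g/ha
  = 10965350.88 g/ha
  = 10965.35 kg/ha = 10.97 t/ha


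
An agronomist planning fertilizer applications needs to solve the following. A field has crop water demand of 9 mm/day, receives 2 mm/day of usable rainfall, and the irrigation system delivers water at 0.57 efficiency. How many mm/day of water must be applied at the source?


IWR = (ETc - Pe) / Ea
    = (9 - 2) / 0.57
    = 7 / 0.57
    = 12.28 mm/day


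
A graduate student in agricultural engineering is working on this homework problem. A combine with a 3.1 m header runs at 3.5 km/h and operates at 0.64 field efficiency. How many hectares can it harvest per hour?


C = w * v * eta_f / 10
  = 3.1 * 3.5 * 0.64 / 10
  = 6.94 / 10
  = 0.69 ha/h


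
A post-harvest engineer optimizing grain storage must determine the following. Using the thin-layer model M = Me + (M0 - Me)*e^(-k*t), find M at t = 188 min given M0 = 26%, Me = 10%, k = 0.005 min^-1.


M = Me + (M0 - Me) * e^(-k*t)
  = 10 + (26 - 10) * e^(-0.005*188)
  = 10 + 16 * e^(-0.940)
  = 10 + 16 * 0.39063
  = 10 + 6.2500
  = 16.25%


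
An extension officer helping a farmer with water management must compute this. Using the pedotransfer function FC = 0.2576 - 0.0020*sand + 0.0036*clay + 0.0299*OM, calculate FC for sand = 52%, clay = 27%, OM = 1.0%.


FC = 0.2576 - 0.0020*52 + 0.0036*27 + 0.0299*1.0
   = 0.2576 - 0.1040 + 0.0972 + 0.0299
   = 0.2807


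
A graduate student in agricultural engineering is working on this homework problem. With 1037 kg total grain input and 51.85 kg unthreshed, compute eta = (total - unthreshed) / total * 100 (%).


eta = (total - unthreshed) / total * 100
    = (1037 - 51.85) / 1037 * 100
    = 985.15 / 1037 * 100
    = 95%


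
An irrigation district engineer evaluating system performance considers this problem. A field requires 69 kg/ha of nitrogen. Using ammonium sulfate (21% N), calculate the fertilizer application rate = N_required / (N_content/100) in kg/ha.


Rate = N_required / (N_content / 100)
     = 69 / (21 / 100)
     = 69 / 0.21
     = 328.57 kg/ha


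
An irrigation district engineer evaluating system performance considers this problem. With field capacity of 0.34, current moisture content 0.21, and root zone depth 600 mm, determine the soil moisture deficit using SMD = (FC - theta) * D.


SMD = (FC - theta) * D
    = (0.34 - 0.21) * 600
    = 0.130 * 600
    = 78 mm


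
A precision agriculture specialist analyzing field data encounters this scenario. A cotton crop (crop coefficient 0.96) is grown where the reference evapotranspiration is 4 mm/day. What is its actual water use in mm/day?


ETc = Kc * ET0
    = 0.96 * 4
    = 3.84 mm/day


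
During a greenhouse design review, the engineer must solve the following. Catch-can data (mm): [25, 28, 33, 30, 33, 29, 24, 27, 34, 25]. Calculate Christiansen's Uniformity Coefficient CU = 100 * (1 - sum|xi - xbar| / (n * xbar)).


xbar = 288 / 10 = 28.800
sum|xi - xbar| = 30
CU = 100 * (1 - 30 / (10 * 28.800))
   = 100 * (1 - 0.1042)
   = 89.58%


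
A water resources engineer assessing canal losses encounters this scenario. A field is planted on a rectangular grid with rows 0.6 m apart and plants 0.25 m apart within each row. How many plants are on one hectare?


D = 10000 / (row_sp * plant_sp)
  = 10000 / (0.6 * 0.25)
  = 10000 / 0.1500
  = 66666.67 plants/ha


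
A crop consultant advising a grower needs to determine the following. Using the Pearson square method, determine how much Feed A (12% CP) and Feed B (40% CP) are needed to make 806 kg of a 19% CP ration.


parts_A = CP_b - target = 40 - 19 = 21
parts_B = target - CP_a = 19 - 12 = 7
total_parts = 21 + 7 = 28
Feed A = 806 * 21 / 28 = 604.50 kg
Feed B = 806 * 7 / 28 = 201.50 kg

604.50 kg


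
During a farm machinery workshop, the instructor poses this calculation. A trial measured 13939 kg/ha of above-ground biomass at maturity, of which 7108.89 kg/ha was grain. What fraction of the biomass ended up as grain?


HI = grain_yield / biomass
   = 7108.89 / 13939
   = 0.51


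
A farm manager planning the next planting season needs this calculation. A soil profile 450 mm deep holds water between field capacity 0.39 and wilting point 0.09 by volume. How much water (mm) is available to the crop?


AW = (FC - WP) * D
   = (0.39 - 0.09) * 450
   = 0.30 * 450
   = 135 mm


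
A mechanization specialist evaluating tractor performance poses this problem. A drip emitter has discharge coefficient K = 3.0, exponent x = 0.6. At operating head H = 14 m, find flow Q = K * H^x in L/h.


Q = K * H^x
  = 3.0 * 14^0.6
  = 3.0 * 4.8717
  = 14.61 L/h


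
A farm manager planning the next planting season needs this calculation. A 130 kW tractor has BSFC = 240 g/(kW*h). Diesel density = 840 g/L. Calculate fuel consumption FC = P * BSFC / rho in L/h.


FC = P * BSFC / rho_fuel
   = 130 * 240 / 840
   = 31200 / 840
   = 37.14 L/h


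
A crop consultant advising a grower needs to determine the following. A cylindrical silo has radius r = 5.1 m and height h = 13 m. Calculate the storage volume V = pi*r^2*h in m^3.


V = pi * r^2 * h
  = pi * 5.1^2 * 13
  = pi * 26.01 * 13
  = 1062.27 m^3


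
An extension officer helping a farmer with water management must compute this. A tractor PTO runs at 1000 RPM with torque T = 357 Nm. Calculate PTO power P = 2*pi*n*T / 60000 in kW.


P = 2*pi*n*T / 60000
  = 2*pi * 1000 * 357 / 60000
  = 2243097.15 / 60000
  = 37.38 kW


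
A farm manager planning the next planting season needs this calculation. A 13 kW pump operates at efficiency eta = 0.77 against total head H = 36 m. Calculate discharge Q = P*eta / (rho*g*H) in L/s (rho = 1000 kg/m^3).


Q = (P * 1000 * eta) / (rho * g * H)
  = (13 * 1000 * 0.77) / (1000 * 9.81 * 36)
  = 10010 / 353160
  = 0.02834 m^3/s = 28.34 L/s


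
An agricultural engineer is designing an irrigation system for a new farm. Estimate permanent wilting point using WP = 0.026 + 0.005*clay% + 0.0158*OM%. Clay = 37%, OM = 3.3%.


WP = 0.026 + 0.005*37 + 0.0158*3.3
   = 0.026 + 0.1850 + 0.0521
   = 0.2631


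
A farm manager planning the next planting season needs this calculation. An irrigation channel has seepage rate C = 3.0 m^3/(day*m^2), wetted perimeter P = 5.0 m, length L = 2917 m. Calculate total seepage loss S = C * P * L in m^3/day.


S = C * P * L
  = 3.0 * 5.0 * 2917
  = 43755 m^3/day


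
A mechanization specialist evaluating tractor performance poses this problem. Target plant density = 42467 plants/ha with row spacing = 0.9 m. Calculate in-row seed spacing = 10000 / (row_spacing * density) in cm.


spacing = 10000 / (row_sp * density)
        = 10000 / (0.9 * 42467)
        = 10000 / 38220.30
        = 0.26164 m = 26.16 cm


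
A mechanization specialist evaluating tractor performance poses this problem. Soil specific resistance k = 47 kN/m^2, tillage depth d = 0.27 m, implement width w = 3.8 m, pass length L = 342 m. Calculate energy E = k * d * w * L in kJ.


E = k * d * w * L
  = 47 * 0.27 * 3.8 * 342
  = 16491.92 kJ


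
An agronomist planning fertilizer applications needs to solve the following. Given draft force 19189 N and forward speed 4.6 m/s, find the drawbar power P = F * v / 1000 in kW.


P = F * v / 1000
  = 19189 * 4.6 / 1000
  = 88269.40 / 1000
  = 88.27 kW


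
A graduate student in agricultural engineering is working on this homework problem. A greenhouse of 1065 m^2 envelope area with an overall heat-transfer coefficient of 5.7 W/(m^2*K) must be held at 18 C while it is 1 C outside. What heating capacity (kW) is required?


dT = 18 - (1) = 17 K
Q = U * A * dT
  = 5.7 * 1065 * 17
  = 103198.50 W = 103.20 kW


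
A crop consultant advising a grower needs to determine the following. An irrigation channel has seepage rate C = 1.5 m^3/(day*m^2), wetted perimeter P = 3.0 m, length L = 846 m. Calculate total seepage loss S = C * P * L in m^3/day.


S = C * P * L
  = 1.5 * 3.0 * 846
  = 3807 m^3/day


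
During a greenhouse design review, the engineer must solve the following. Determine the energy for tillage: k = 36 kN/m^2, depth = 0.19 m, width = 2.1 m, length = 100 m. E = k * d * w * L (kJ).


E = k * d * w * L
  = 36 * 0.19 * 2.1 * 100
  = 1436.40 kJ


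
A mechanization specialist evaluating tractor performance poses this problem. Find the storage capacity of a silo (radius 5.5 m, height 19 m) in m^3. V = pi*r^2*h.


V = pi * r^2 * h
  = pi * 5.5^2 * 19
  = pi * 30.25 * 19
  = 1805.63 m^3
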